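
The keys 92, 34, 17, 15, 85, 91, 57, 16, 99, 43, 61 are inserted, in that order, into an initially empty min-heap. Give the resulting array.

Insert 92:
  append 92 at index 0 → [92] (no swap needed)
Insert 34:
  append 34 at index 1 → [92, 34]
  34 < parent 92 at index 0, swap → [34, 92]
Insert 17:
  append 17 at index 2 → [34, 92, 17]
  17 < parent 34 at index 0, swap → [17, 92, 34]
Insert 15:
  append 15 at index 3 → [17, 92, 34, 15]
  15 < parent 92 at index 1, swap → [17, 15, 34, 92]
  15 < parent 17 at index 0, swap → [15, 17, 34, 92]
Insert 85:
  append 85 at index 4 → [15, 17, 34, 92, 85] (no swap needed)
Insert 91:
  append 91 at index 5 → [15, 17, 34, 92, 85, 91] (no swap needed)
Insert 57:
  append 57 at index 6 → [15, 17, 34, 92, 85, 91, 57] (no swap needed)
Insert 16:
  append 16 at index 7 → [15, 17, 34, 92, 85, 91, 57, 16]
  16 < parent 92 at index 3, swap → [15, 17, 34, 16, 85, 91, 57, 92]
  16 < parent 17 at index 1, swap → [15, 16, 34, 17, 85, 91, 57, 92]
Insert 99:
  append 99 at index 8 → [15, 16, 34, 17, 85, 91, 57, 92, 99] (no swap needed)
Insert 43:
  append 43 at index 9 → [15, 16, 34, 17, 85, 91, 57, 92, 99, 43]
  43 < parent 85 at index 4, swap → [15, 16, 34, 17, 43, 91, 57, 92, 99, 85]
Insert 61:
  append 61 at index 10 → [15, 16, 34, 17, 43, 91, 57, 92, 99, 85, 61] (no swap needed)

[15, 16, 34, 17, 43, 91, 57, 92, 99, 85, 61]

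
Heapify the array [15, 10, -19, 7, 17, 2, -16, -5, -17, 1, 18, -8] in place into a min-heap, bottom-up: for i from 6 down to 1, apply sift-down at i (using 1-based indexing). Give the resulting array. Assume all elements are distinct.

[-19, -17, -16, -5, 1, -8, 15, 10, 7, 17, 18, 2]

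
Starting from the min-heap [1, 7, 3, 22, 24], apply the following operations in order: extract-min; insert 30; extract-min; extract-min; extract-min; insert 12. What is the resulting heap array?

extract-min → returns 1:
  remove root 1; move last element 24 to root → [24, 7, 3, 22]
  24 vs smaller child 3 at index 2, swap → [3, 7, 24, 22]
insert 30:
  append 30 at index 4 → [3, 7, 24, 22, 30] (no swap needed)
extract-min → returns 3:
  remove root 3; move last element 30 to root → [30, 7, 24, 22]
  30 vs smaller child 7 at index 1, swap → [7, 30, 24, 22]
  30 vs only child 22 at index 3, swap → [7, 22, 24, 30]
extract-min → returns 7:
  remove root 7; move last element 30 to root → [30, 22, 24]
  30 vs smaller child 22 at index 1, swap → [22, 30, 24]
extract-min → returns 22:
  remove root 22; move last element 24 to root → [24, 30] (no swap needed)
insert 12:
  append 12 at index 2 → [24, 30, 12]
  12 < parent 24 at index 0, swap → [12, 30, 24]

[12, 30, 24]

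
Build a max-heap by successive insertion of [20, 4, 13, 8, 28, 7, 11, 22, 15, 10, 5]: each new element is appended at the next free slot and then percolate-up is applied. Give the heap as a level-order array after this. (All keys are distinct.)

[28, 22, 13, 20, 10, 7, 11, 4, 15, 8, 5]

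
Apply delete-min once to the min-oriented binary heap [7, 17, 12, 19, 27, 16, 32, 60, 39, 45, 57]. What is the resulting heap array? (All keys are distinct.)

[12, 17, 16, 19, 27, 57, 32, 60, 39, 45]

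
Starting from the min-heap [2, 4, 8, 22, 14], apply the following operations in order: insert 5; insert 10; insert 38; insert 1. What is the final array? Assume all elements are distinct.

[1, 2, 5, 4, 14, 8, 10, 38, 22]

insert 5:
  append 5 at index 5 → [2, 4, 8, 22, 14, 5]
  5 < parent 8 at index 2, swap → [2, 4, 5, 22, 14, 8]
insert 10:
  append 10 at index 6 → [2, 4, 5, 22, 14, 8, 10] (no swap needed)
insert 38:
  append 38 at index 7 → [2, 4, 5, 22, 14, 8, 10, 38] (no swap needed)
insert 1:
  append 1 at index 8 → [2, 4, 5, 22, 14, 8, 10, 38, 1]
  1 < parent 22 at index 3, swap → [2, 4, 5, 1, 14, 8, 10, 38, 22]
  1 < parent 4 at index 1, swap → [2, 1, 5, 4, 14, 8, 10, 38, 22]
  1 < parent 2 at index 0, swap → [1, 2, 5, 4, 14, 8, 10, 38, 22]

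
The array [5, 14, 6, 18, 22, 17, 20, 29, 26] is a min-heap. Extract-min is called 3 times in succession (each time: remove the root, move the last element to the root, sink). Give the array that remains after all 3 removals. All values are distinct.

[17, 18, 20, 29, 22, 26]

extract-min #1 returns 5:
  remove root 5; move last element 26 to root → [26, 14, 6, 18, 22, 17, 20, 29]
  26 vs smaller child 6 at index 2, swap → [6, 14, 26, 18, 22, 17, 20, 29]
  26 vs smaller child 17 at index 5, swap → [6, 14, 17, 18, 22, 26, 20, 29]
extract-min #2 returns 6:
  remove root 6; move last element 29 to root → [29, 14, 17, 18, 22, 26, 20]
  29 vs smaller child 14 at index 1, swap → [14, 29, 17, 18, 22, 26, 20]
  29 vs smaller child 18 at index 3, swap → [14, 18, 17, 29, 22, 26, 20]
extract-min #3 returns 14:
  remove root 14; move last element 20 to root → [20, 18, 17, 29, 22, 26]
  20 vs smaller child 17 at index 2, swap → [17, 18, 20, 29, 22, 26]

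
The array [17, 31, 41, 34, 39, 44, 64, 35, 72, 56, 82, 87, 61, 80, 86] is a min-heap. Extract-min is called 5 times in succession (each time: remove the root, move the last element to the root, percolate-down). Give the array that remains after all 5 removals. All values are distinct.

extract-min #1 returns 17:
  remove root 17; move last element 86 to root → [86, 31, 41, 34, 39, 44, 64, 35, 72, 56, 82, 87, 61, 80]
  86 vs smaller child 31 at index 1, swap → [31, 86, 41, 34, 39, 44, 64, 35, 72, 56, 82, 87, 61, 80]
  86 vs smaller child 34 at index 3, swap → [31, 34, 41, 86, 39, 44, 64, 35, 72, 56, 82, 87, 61, 80]
  86 vs smaller child 35 at index 7, swap → [31, 34, 41, 35, 39, 44, 64, 86, 72, 56, 82, 87, 61, 80]
extract-min #2 returns 31:
  remove root 31; move last element 80 to root → [80, 34, 41, 35, 39, 44, 64, 86, 72, 56, 82, 87, 61]
  80 vs smaller child 34 at index 1, swap → [34, 80, 41, 35, 39, 44, 64, 86, 72, 56, 82, 87, 61]
  80 vs smaller child 35 at index 3, swap → [34, 35, 41, 80, 39, 44, 64, 86, 72, 56, 82, 87, 61]
  80 vs smaller child 72 at index 8, swap → [34, 35, 41, 72, 39, 44, 64, 86, 80, 56, 82, 87, 61]
extract-min #3 returns 34:
  remove root 34; move last element 61 to root → [61, 35, 41, 72, 39, 44, 64, 86, 80, 56, 82, 87]
  61 vs smaller child 35 at index 1, swap → [35, 61, 41, 72, 39, 44, 64, 86, 80, 56, 82, 87]
  61 vs smaller child 39 at index 4, swap → [35, 39, 41, 72, 61, 44, 64, 86, 80, 56, 82, 87]
  61 vs smaller child 56 at index 9, swap → [35, 39, 41, 72, 56, 44, 64, 86, 80, 61, 82, 87]
extract-min #4 returns 35:
  remove root 35; move last element 87 to root → [87, 39, 41, 72, 56, 44, 64, 86, 80, 61, 82]
  87 vs smaller child 39 at index 1, swap → [39, 87, 41, 72, 56, 44, 64, 86, 80, 61, 82]
  87 vs smaller child 56 at index 4, swap → [39, 56, 41, 72, 87, 44, 64, 86, 80, 61, 82]
  87 vs smaller child 61 at index 9, swap → [39, 56, 41, 72, 61, 44, 64, 86, 80, 87, 82]
extract-min #5 returns 39:
  remove root 39; move last element 82 to root → [82, 56, 41, 72, 61, 44, 64, 86, 80, 87]
  82 vs smaller child 41 at index 2, swap → [41, 56, 82, 72, 61, 44, 64, 86, 80, 87]
  82 vs smaller child 44 at index 5, swap → [41, 56, 44, 72, 61, 82, 64, 86, 80, 87]

[41, 56, 44, 72, 61, 82, 64, 86, 80, 87]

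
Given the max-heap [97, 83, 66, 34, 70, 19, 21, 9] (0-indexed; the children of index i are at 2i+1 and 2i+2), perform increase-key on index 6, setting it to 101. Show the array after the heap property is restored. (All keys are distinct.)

[101, 83, 97, 34, 70, 19, 66, 9]

set index 6 from 21 to 101 → [97, 83, 66, 34, 70, 19, 101, 9]
101 > parent 66 at index 2, swap → [97, 83, 101, 34, 70, 19, 66, 9]
101 > parent 97 at index 0, swap → [101, 83, 97, 34, 70, 19, 66, 9]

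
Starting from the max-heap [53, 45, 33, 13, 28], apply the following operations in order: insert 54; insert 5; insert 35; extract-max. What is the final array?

insert 54:
  append 54 at index 5 → [53, 45, 33, 13, 28, 54]
  54 > parent 33 at index 2, swap → [53, 45, 54, 13, 28, 33]
  54 > parent 53 at index 0, swap → [54, 45, 53, 13, 28, 33]
insert 5:
  append 5 at index 6 → [54, 45, 53, 13, 28, 33, 5] (no swap needed)
insert 35:
  append 35 at index 7 → [54, 45, 53, 13, 28, 33, 5, 35]
  35 > parent 13 at index 3, swap → [54, 45, 53, 35, 28, 33, 5, 13]
extract-max → returns 54:
  remove root 54; move last element 13 to root → [13, 45, 53, 35, 28, 33, 5]
  13 vs larger child 53 at index 2, swap → [53, 45, 13, 35, 28, 33, 5]
  13 vs larger child 33 at index 5, swap → [53, 45, 33, 35, 28, 13, 5]

[53, 45, 33, 35, 28, 13, 5]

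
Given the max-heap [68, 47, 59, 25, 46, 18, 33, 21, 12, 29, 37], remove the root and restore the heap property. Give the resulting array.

[59, 47, 37, 25, 46, 18, 33, 21, 12, 29]

remove root 68; move last element 37 to root → [37, 47, 59, 25, 46, 18, 33, 21, 12, 29]
37 vs larger child 59 at index 2, swap → [59, 47, 37, 25, 46, 18, 33, 21, 12, 29]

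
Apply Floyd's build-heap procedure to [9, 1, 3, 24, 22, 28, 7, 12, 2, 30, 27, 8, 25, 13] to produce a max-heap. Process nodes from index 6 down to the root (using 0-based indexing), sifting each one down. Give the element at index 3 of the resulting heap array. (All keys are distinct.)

24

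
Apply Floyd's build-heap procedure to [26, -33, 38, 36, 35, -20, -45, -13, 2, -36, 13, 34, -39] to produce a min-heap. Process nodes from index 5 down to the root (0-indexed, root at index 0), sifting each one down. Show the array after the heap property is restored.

[-45, -36, -39, -13, -33, -20, 38, 36, 2, 35, 13, 34, 26]

sift down from index 5:
  -20 vs smaller child -39 at index 12, swap → [26, -33, 38, 36, 35, -39, -45, -13, 2, -36, 13, 34, -20]
sift down from index 4:
  35 vs smaller child -36 at index 9, swap → [26, -33, 38, 36, -36, -39, -45, -13, 2, 35, 13, 34, -20]
sift down from index 3:
  36 vs smaller child -13 at index 7, swap → [26, -33, 38, -13, -36, -39, -45, 36, 2, 35, 13, 34, -20]
sift down from index 2:
  38 vs smaller child -45 at index 6, swap → [26, -33, -45, -13, -36, -39, 38, 36, 2, 35, 13, 34, -20]
sift down from index 1:
  -33 vs smaller child -36 at index 4, swap → [26, -36, -45, -13, -33, -39, 38, 36, 2, 35, 13, 34, -20]
sift down from index 0:
  26 vs smaller child -45 at index 2, swap → [-45, -36, 26, -13, -33, -39, 38, 36, 2, 35, 13, 34, -20]
  26 vs smaller child -39 at index 5, swap → [-45, -36, -39, -13, -33, 26, 38, 36, 2, 35, 13, 34, -20]
  26 vs smaller child -20 at index 12, swap → [-45, -36, -39, -13, -33, -20, 38, 36, 2, 35, 13, 34, 26]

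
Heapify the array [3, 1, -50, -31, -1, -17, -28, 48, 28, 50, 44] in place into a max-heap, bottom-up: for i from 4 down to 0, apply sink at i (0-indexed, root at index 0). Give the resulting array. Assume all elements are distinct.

sift down from index 4:
  -1 vs larger child 50 at index 9, swap → [3, 1, -50, -31, 50, -17, -28, 48, 28, -1, 44]
sift down from index 3:
  -31 vs larger child 48 at index 7, swap → [3, 1, -50, 48, 50, -17, -28, -31, 28, -1, 44]
sift down from index 2:
  -50 vs larger child -17 at index 5, swap → [3, 1, -17, 48, 50, -50, -28, -31, 28, -1, 44]
sift down from index 1:
  1 vs larger child 50 at index 4, swap → [3, 50, -17, 48, 1, -50, -28, -31, 28, -1, 44]
  1 vs larger child 44 at index 10, swap → [3, 50, -17, 48, 44, -50, -28, -31, 28, -1, 1]
sift down from index 0:
  3 vs larger child 50 at index 1, swap → [50, 3, -17, 48, 44, -50, -28, -31, 28, -1, 1]
  3 vs larger child 48 at index 3, swap → [50, 48, -17, 3, 44, -50, -28, -31, 28, -1, 1]
  3 vs larger child 28 at index 8, swap → [50, 48, -17, 28, 44, -50, -28, -31, 3, -1, 1]

[50, 48, -17, 28, 44, -50, -28, -31, 3, -1, 1]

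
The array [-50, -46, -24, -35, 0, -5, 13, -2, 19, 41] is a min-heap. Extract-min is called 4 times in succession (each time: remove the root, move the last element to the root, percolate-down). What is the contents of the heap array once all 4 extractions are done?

extract-min #1 returns -50:
  remove root -50; move last element 41 to root → [41, -46, -24, -35, 0, -5, 13, -2, 19]
  41 vs smaller child -46 at index 1, swap → [-46, 41, -24, -35, 0, -5, 13, -2, 19]
  41 vs smaller child -35 at index 3, swap → [-46, -35, -24, 41, 0, -5, 13, -2, 19]
  41 vs smaller child -2 at index 7, swap → [-46, -35, -24, -2, 0, -5, 13, 41, 19]
extract-min #2 returns -46:
  remove root -46; move last element 19 to root → [19, -35, -24, -2, 0, -5, 13, 41]
  19 vs smaller child -35 at index 1, swap → [-35, 19, -24, -2, 0, -5, 13, 41]
  19 vs smaller child -2 at index 3, swap → [-35, -2, -24, 19, 0, -5, 13, 41]
extract-min #3 returns -35:
  remove root -35; move last element 41 to root → [41, -2, -24, 19, 0, -5, 13]
  41 vs smaller child -24 at index 2, swap → [-24, -2, 41, 19, 0, -5, 13]
  41 vs smaller child -5 at index 5, swap → [-24, -2, -5, 19, 0, 41, 13]
extract-min #4 returns -24:
  remove root -24; move last element 13 to root → [13, -2, -5, 19, 0, 41]
  13 vs smaller child -5 at index 2, swap → [-5, -2, 13, 19, 0, 41]

[-5, -2, 13, 19, 0, 41]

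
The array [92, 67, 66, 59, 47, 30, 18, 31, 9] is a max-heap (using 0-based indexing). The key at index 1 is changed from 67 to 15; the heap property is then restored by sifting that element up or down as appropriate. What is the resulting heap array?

[92, 59, 66, 31, 47, 30, 18, 15, 9]

set index 1 from 67 to 15 → [92, 15, 66, 59, 47, 30, 18, 31, 9]
15 vs larger child 59 at index 3, swap → [92, 59, 66, 15, 47, 30, 18, 31, 9]
15 vs larger child 31 at index 7, swap → [92, 59, 66, 31, 47, 30, 18, 15, 9]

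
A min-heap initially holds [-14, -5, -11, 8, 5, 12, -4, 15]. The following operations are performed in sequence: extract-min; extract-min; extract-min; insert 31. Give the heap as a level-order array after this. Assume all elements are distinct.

extract-min → returns -14:
  remove root -14; move last element 15 to root → [15, -5, -11, 8, 5, 12, -4]
  15 vs smaller child -11 at index 2, swap → [-11, -5, 15, 8, 5, 12, -4]
  15 vs smaller child -4 at index 6, swap → [-11, -5, -4, 8, 5, 12, 15]
extract-min → returns -11:
  remove root -11; move last element 15 to root → [15, -5, -4, 8, 5, 12]
  15 vs smaller child -5 at index 1, swap → [-5, 15, -4, 8, 5, 12]
  15 vs smaller child 5 at index 4, swap → [-5, 5, -4, 8, 15, 12]
extract-min → returns -5:
  remove root -5; move last element 12 to root → [12, 5, -4, 8, 15]
  12 vs smaller child -4 at index 2, swap → [-4, 5, 12, 8, 15]
insert 31:
  append 31 at index 5 → [-4, 5, 12, 8, 15, 31] (no swap needed)

[-4, 5, 12, 8, 15, 31]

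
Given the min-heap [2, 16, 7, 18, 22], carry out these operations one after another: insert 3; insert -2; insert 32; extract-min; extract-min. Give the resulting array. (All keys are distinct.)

[3, 16, 7, 18, 22, 32]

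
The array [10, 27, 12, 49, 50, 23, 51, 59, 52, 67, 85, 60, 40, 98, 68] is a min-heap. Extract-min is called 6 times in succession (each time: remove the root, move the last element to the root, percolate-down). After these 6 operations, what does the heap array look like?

[50, 52, 51, 59, 67, 60, 98, 85, 68]

extract-min #1 returns 10:
  remove root 10; move last element 68 to root → [68, 27, 12, 49, 50, 23, 51, 59, 52, 67, 85, 60, 40, 98]
  68 vs smaller child 12 at index 2, swap → [12, 27, 68, 49, 50, 23, 51, 59, 52, 67, 85, 60, 40, 98]
  68 vs smaller child 23 at index 5, swap → [12, 27, 23, 49, 50, 68, 51, 59, 52, 67, 85, 60, 40, 98]
  68 vs smaller child 40 at index 12, swap → [12, 27, 23, 49, 50, 40, 51, 59, 52, 67, 85, 60, 68, 98]
extract-min #2 returns 12:
  remove root 12; move last element 98 to root → [98, 27, 23, 49, 50, 40, 51, 59, 52, 67, 85, 60, 68]
  98 vs smaller child 23 at index 2, swap → [23, 27, 98, 49, 50, 40, 51, 59, 52, 67, 85, 60, 68]
  98 vs smaller child 40 at index 5, swap → [23, 27, 40, 49, 50, 98, 51, 59, 52, 67, 85, 60, 68]
  98 vs smaller child 60 at index 11, swap → [23, 27, 40, 49, 50, 60, 51, 59, 52, 67, 85, 98, 68]
extract-min #3 returns 23:
  remove root 23; move last element 68 to root → [68, 27, 40, 49, 50, 60, 51, 59, 52, 67, 85, 98]
  68 vs smaller child 27 at index 1, swap → [27, 68, 40, 49, 50, 60, 51, 59, 52, 67, 85, 98]
  68 vs smaller child 49 at index 3, swap → [27, 49, 40, 68, 50, 60, 51, 59, 52, 67, 85, 98]
  68 vs smaller child 52 at index 8, swap → [27, 49, 40, 52, 50, 60, 51, 59, 68, 67, 85, 98]
extract-min #4 returns 27:
  remove root 27; move last element 98 to root → [98, 49, 40, 52, 50, 60, 51, 59, 68, 67, 85]
  98 vs smaller child 40 at index 2, swap → [40, 49, 98, 52, 50, 60, 51, 59, 68, 67, 85]
  98 vs smaller child 51 at index 6, swap → [40, 49, 51, 52, 50, 60, 98, 59, 68, 67, 85]
extract-min #5 returns 40:
  remove root 40; move last element 85 to root → [85, 49, 51, 52, 50, 60, 98, 59, 68, 67]
  85 vs smaller child 49 at index 1, swap → [49, 85, 51, 52, 50, 60, 98, 59, 68, 67]
  85 vs smaller child 50 at index 4, swap → [49, 50, 51, 52, 85, 60, 98, 59, 68, 67]
  85 vs only child 67 at index 9, swap → [49, 50, 51, 52, 67, 60, 98, 59, 68, 85]
extract-min #6 returns 49:
  remove root 49; move last element 85 to root → [85, 50, 51, 52, 67, 60, 98, 59, 68]
  85 vs smaller child 50 at index 1, swap → [50, 85, 51, 52, 67, 60, 98, 59, 68]
  85 vs smaller child 52 at index 3, swap → [50, 52, 51, 85, 67, 60, 98, 59, 68]
  85 vs smaller child 59 at index 7, swap → [50, 52, 51, 59, 67, 60, 98, 85, 68]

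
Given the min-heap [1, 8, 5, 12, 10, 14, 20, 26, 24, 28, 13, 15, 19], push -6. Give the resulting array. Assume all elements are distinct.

[-6, 8, 1, 12, 10, 14, 5, 26, 24, 28, 13, 15, 19, 20]

append -6 at index 13 → [1, 8, 5, 12, 10, 14, 20, 26, 24, 28, 13, 15, 19, -6]
-6 < parent 20 at index 6, swap → [1, 8, 5, 12, 10, 14, -6, 26, 24, 28, 13, 15, 19, 20]
-6 < parent 5 at index 2, swap → [1, 8, -6, 12, 10, 14, 5, 26, 24, 28, 13, 15, 19, 20]
-6 < parent 1 at index 0, swap → [-6, 8, 1, 12, 10, 14, 5, 26, 24, 28, 13, 15, 19, 20]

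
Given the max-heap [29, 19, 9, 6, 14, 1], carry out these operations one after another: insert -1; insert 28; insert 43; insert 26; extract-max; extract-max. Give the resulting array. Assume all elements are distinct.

[28, 26, 9, 19, 14, 1, -1, 6]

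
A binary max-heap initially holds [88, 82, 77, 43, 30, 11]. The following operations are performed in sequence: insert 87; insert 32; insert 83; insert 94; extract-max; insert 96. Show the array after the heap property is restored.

insert 87:
  append 87 at index 6 → [88, 82, 77, 43, 30, 11, 87]
  87 > parent 77 at index 2, swap → [88, 82, 87, 43, 30, 11, 77]
insert 32:
  append 32 at index 7 → [88, 82, 87, 43, 30, 11, 77, 32] (no swap needed)
insert 83:
  append 83 at index 8 → [88, 82, 87, 43, 30, 11, 77, 32, 83]
  83 > parent 43 at index 3, swap → [88, 82, 87, 83, 30, 11, 77, 32, 43]
  83 > parent 82 at index 1, swap → [88, 83, 87, 82, 30, 11, 77, 32, 43]
insert 94:
  append 94 at index 9 → [88, 83, 87, 82, 30, 11, 77, 32, 43, 94]
  94 > parent 30 at index 4, swap → [88, 83, 87, 82, 94, 11, 77, 32, 43, 30]
  94 > parent 83 at index 1, swap → [88, 94, 87, 82, 83, 11, 77, 32, 43, 30]
  94 > parent 88 at index 0, swap → [94, 88, 87, 82, 83, 11, 77, 32, 43, 30]
extract-max → returns 94:
  remove root 94; move last element 30 to root → [30, 88, 87, 82, 83, 11, 77, 32, 43]
  30 vs larger child 88 at index 1, swap → [88, 30, 87, 82, 83, 11, 77, 32, 43]
  30 vs larger child 83 at index 4, swap → [88, 83, 87, 82, 30, 11, 77, 32, 43]
insert 96:
  append 96 at index 9 → [88, 83, 87, 82, 30, 11, 77, 32, 43, 96]
  96 > parent 30 at index 4, swap → [88, 83, 87, 82, 96, 11, 77, 32, 43, 30]
  96 > parent 83 at index 1, swap → [88, 96, 87, 82, 83, 11, 77, 32, 43, 30]
  96 > parent 88 at index 0, swap → [96, 88, 87, 82, 83, 11, 77, 32, 43, 30]

[96, 88, 87, 82, 83, 11, 77, 32, 43, 30]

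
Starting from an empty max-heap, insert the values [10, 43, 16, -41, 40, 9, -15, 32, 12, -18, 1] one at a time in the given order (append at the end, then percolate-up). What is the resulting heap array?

Insert 10:
  append 10 at index 0 → [10] (no swap needed)
Insert 43:
  append 43 at index 1 → [10, 43]
  43 > parent 10 at index 0, swap → [43, 10]
Insert 16:
  append 16 at index 2 → [43, 10, 16] (no swap needed)
Insert -41:
  append -41 at index 3 → [43, 10, 16, -41] (no swap needed)
Insert 40:
  append 40 at index 4 → [43, 10, 16, -41, 40]
  40 > parent 10 at index 1, swap → [43, 40, 16, -41, 10]
Insert 9:
  append 9 at index 5 → [43, 40, 16, -41, 10, 9] (no swap needed)
Insert -15:
  append -15 at index 6 → [43, 40, 16, -41, 10, 9, -15] (no swap needed)
Insert 32:
  append 32 at index 7 → [43, 40, 16, -41, 10, 9, -15, 32]
  32 > parent -41 at index 3, swap → [43, 40, 16, 32, 10, 9, -15, -41]
Insert 12:
  append 12 at index 8 → [43, 40, 16, 32, 10, 9, -15, -41, 12] (no swap needed)
Insert -18:
  append -18 at index 9 → [43, 40, 16, 32, 10, 9, -15, -41, 12, -18] (no swap needed)
Insert 1:
  append 1 at index 10 → [43, 40, 16, 32, 10, 9, -15, -41, 12, -18, 1] (no swap needed)

[43, 40, 16, 32, 10, 9, -15, -41, 12, -18, 1]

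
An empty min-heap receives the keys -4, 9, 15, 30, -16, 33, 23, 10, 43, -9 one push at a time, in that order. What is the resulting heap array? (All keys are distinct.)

Insert -4:
  append -4 at index 0 → [-4] (no swap needed)
Insert 9:
  append 9 at index 1 → [-4, 9] (no swap needed)
Insert 15:
  append 15 at index 2 → [-4, 9, 15] (no swap needed)
Insert 30:
  append 30 at index 3 → [-4, 9, 15, 30] (no swap needed)
Insert -16:
  append -16 at index 4 → [-4, 9, 15, 30, -16]
  -16 < parent 9 at index 1, swap → [-4, -16, 15, 30, 9]
  -16 < parent -4 at index 0, swap → [-16, -4, 15, 30, 9]
Insert 33:
  append 33 at index 5 → [-16, -4, 15, 30, 9, 33] (no swap needed)
Insert 23:
  append 23 at index 6 → [-16, -4, 15, 30, 9, 33, 23] (no swap needed)
Insert 10:
  append 10 at index 7 → [-16, -4, 15, 30, 9, 33, 23, 10]
  10 < parent 30 at index 3, swap → [-16, -4, 15, 10, 9, 33, 23, 30]
Insert 43:
  append 43 at index 8 → [-16, -4, 15, 10, 9, 33, 23, 30, 43] (no swap needed)
Insert -9:
  append -9 at index 9 → [-16, -4, 15, 10, 9, 33, 23, 30, 43, -9]
  -9 < parent 9 at index 4, swap → [-16, -4, 15, 10, -9, 33, 23, 30, 43, 9]
  -9 < parent -4 at index 1, swap → [-16, -9, 15, 10, -4, 33, 23, 30, 43, 9]

[-16, -9, 15, 10, -4, 33, 23, 30, 43, 9]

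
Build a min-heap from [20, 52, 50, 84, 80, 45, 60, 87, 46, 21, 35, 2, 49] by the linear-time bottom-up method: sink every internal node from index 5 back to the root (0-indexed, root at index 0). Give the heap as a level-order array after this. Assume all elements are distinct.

[2, 21, 20, 46, 35, 45, 60, 87, 84, 80, 52, 50, 49]

sift down from index 5:
  45 vs smaller child 2 at index 11, swap → [20, 52, 50, 84, 80, 2, 60, 87, 46, 21, 35, 45, 49]
sift down from index 4:
  80 vs smaller child 21 at index 9, swap → [20, 52, 50, 84, 21, 2, 60, 87, 46, 80, 35, 45, 49]
sift down from index 3:
  84 vs smaller child 46 at index 8, swap → [20, 52, 50, 46, 21, 2, 60, 87, 84, 80, 35, 45, 49]
sift down from index 2:
  50 vs smaller child 2 at index 5, swap → [20, 52, 2, 46, 21, 50, 60, 87, 84, 80, 35, 45, 49]
  50 vs smaller child 45 at index 11, swap → [20, 52, 2, 46, 21, 45, 60, 87, 84, 80, 35, 50, 49]
sift down from index 1:
  52 vs smaller child 21 at index 4, swap → [20, 21, 2, 46, 52, 45, 60, 87, 84, 80, 35, 50, 49]
  52 vs smaller child 35 at index 10, swap → [20, 21, 2, 46, 35, 45, 60, 87, 84, 80, 52, 50, 49]
sift down from index 0:
  20 vs smaller child 2 at index 2, swap → [2, 21, 20, 46, 35, 45, 60, 87, 84, 80, 52, 50, 49]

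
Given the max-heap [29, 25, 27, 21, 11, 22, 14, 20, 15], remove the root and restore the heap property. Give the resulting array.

remove root 29; move last element 15 to root → [15, 25, 27, 21, 11, 22, 14, 20]
15 vs larger child 27 at index 2, swap → [27, 25, 15, 21, 11, 22, 14, 20]
15 vs larger child 22 at index 5, swap → [27, 25, 22, 21, 11, 15, 14, 20]

[27, 25, 22, 21, 11, 15, 14, 20]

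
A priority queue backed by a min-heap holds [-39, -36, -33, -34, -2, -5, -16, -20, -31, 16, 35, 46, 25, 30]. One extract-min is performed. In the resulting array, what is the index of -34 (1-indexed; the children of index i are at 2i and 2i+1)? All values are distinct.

remove root -39; move last element 30 to root → [30, -36, -33, -34, -2, -5, -16, -20, -31, 16, 35, 46, 25]
30 vs smaller child -36 at index 2, swap → [-36, 30, -33, -34, -2, -5, -16, -20, -31, 16, 35, 46, 25]
30 vs smaller child -34 at index 4, swap → [-36, -34, -33, 30, -2, -5, -16, -20, -31, 16, 35, 46, 25]
30 vs smaller child -31 at index 9, swap → [-36, -34, -33, -31, -2, -5, -16, -20, 30, 16, 35, 46, 25]
resulting array: [-36, -34, -33, -31, -2, -5, -16, -20, 30, 16, 35, 46, 25]

2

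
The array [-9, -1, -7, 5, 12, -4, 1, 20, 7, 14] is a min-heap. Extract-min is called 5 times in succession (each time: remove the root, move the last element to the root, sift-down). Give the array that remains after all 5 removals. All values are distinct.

extract-min #1 returns -9:
  remove root -9; move last element 14 to root → [14, -1, -7, 5, 12, -4, 1, 20, 7]
  14 vs smaller child -7 at index 2, swap → [-7, -1, 14, 5, 12, -4, 1, 20, 7]
  14 vs smaller child -4 at index 5, swap → [-7, -1, -4, 5, 12, 14, 1, 20, 7]
extract-min #2 returns -7:
  remove root -7; move last element 7 to root → [7, -1, -4, 5, 12, 14, 1, 20]
  7 vs smaller child -4 at index 2, swap → [-4, -1, 7, 5, 12, 14, 1, 20]
  7 vs smaller child 1 at index 6, swap → [-4, -1, 1, 5, 12, 14, 7, 20]
extract-min #3 returns -4:
  remove root -4; move last element 20 to root → [20, -1, 1, 5, 12, 14, 7]
  20 vs smaller child -1 at index 1, swap → [-1, 20, 1, 5, 12, 14, 7]
  20 vs smaller child 5 at index 3, swap → [-1, 5, 1, 20, 12, 14, 7]
extract-min #4 returns -1:
  remove root -1; move last element 7 to root → [7, 5, 1, 20, 12, 14]
  7 vs smaller child 1 at index 2, swap → [1, 5, 7, 20, 12, 14]
extract-min #5 returns 1:
  remove root 1; move last element 14 to root → [14, 5, 7, 20, 12]
  14 vs smaller child 5 at index 1, swap → [5, 14, 7, 20, 12]
  14 vs smaller child 12 at index 4, swap → [5, 12, 7, 20, 14]

[5, 12, 7, 20, 14]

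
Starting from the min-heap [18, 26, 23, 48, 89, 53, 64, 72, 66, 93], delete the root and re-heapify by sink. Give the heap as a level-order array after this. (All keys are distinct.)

[23, 26, 53, 48, 89, 93, 64, 72, 66]

remove root 18; move last element 93 to root → [93, 26, 23, 48, 89, 53, 64, 72, 66]
93 vs smaller child 23 at index 2, swap → [23, 26, 93, 48, 89, 53, 64, 72, 66]
93 vs smaller child 53 at index 5, swap → [23, 26, 53, 48, 89, 93, 64, 72, 66]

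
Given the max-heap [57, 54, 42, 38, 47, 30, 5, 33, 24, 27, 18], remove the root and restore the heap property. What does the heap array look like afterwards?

[54, 47, 42, 38, 27, 30, 5, 33, 24, 18]

remove root 57; move last element 18 to root → [18, 54, 42, 38, 47, 30, 5, 33, 24, 27]
18 vs larger child 54 at index 1, swap → [54, 18, 42, 38, 47, 30, 5, 33, 24, 27]
18 vs larger child 47 at index 4, swap → [54, 47, 42, 38, 18, 30, 5, 33, 24, 27]
18 vs only child 27 at index 9, swap → [54, 47, 42, 38, 27, 30, 5, 33, 24, 18]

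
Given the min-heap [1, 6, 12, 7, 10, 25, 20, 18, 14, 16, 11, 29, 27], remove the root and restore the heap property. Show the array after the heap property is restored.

remove root 1; move last element 27 to root → [27, 6, 12, 7, 10, 25, 20, 18, 14, 16, 11, 29]
27 vs smaller child 6 at index 1, swap → [6, 27, 12, 7, 10, 25, 20, 18, 14, 16, 11, 29]
27 vs smaller child 7 at index 3, swap → [6, 7, 12, 27, 10, 25, 20, 18, 14, 16, 11, 29]
27 vs smaller child 14 at index 8, swap → [6, 7, 12, 14, 10, 25, 20, 18, 27, 16, 11, 29]

[6, 7, 12, 14, 10, 25, 20, 18, 27, 16, 11, 29]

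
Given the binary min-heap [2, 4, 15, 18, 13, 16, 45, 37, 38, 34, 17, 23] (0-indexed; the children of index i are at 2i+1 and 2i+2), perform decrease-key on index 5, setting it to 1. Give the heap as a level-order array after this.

[1, 4, 2, 18, 13, 15, 45, 37, 38, 34, 17, 23]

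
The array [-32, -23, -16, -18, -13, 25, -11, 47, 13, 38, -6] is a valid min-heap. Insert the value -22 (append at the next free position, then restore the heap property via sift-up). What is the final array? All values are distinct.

[-32, -23, -22, -18, -13, -16, -11, 47, 13, 38, -6, 25]

append -22 at index 11 → [-32, -23, -16, -18, -13, 25, -11, 47, 13, 38, -6, -22]
-22 < parent 25 at index 5, swap → [-32, -23, -16, -18, -13, -22, -11, 47, 13, 38, -6, 25]
-22 < parent -16 at index 2, swap → [-32, -23, -22, -18, -13, -16, -11, 47, 13, 38, -6, 25]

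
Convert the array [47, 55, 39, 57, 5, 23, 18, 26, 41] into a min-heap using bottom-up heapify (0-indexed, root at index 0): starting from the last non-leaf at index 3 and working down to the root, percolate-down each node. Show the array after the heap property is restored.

[5, 26, 18, 41, 55, 23, 39, 57, 47]

sift down from index 3:
  57 vs smaller child 26 at index 7, swap → [47, 55, 39, 26, 5, 23, 18, 57, 41]
sift down from index 2:
  39 vs smaller child 18 at index 6, swap → [47, 55, 18, 26, 5, 23, 39, 57, 41]
sift down from index 1:
  55 vs smaller child 5 at index 4, swap → [47, 5, 18, 26, 55, 23, 39, 57, 41]
sift down from index 0:
  47 vs smaller child 5 at index 1, swap → [5, 47, 18, 26, 55, 23, 39, 57, 41]
  47 vs smaller child 26 at index 3, swap → [5, 26, 18, 47, 55, 23, 39, 57, 41]
  47 vs smaller child 41 at index 8, swap → [5, 26, 18, 41, 55, 23, 39, 57, 47]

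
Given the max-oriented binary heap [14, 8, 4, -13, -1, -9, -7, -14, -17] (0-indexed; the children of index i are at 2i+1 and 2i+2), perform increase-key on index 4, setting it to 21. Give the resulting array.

[21, 14, 4, -13, 8, -9, -7, -14, -17]

set index 4 from -1 to 21 → [14, 8, 4, -13, 21, -9, -7, -14, -17]
21 > parent 8 at index 1, swap → [14, 21, 4, -13, 8, -9, -7, -14, -17]
21 > parent 14 at index 0, swap → [21, 14, 4, -13, 8, -9, -7, -14, -17]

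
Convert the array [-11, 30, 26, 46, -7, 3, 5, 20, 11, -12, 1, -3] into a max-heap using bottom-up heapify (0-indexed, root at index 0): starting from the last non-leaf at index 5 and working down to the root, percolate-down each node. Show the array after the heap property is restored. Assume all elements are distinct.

[46, 30, 26, 20, 1, 3, 5, -11, 11, -12, -7, -3]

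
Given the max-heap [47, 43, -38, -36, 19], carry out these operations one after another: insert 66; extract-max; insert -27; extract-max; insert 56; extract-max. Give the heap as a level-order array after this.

[43, 19, -27, -36, -38]

insert 66:
  append 66 at index 5 → [47, 43, -38, -36, 19, 66]
  66 > parent -38 at index 2, swap → [47, 43, 66, -36, 19, -38]
  66 > parent 47 at index 0, swap → [66, 43, 47, -36, 19, -38]
extract-max → returns 66:
  remove root 66; move last element -38 to root → [-38, 43, 47, -36, 19]
  -38 vs larger child 47 at index 2, swap → [47, 43, -38, -36, 19]
insert -27:
  append -27 at index 5 → [47, 43, -38, -36, 19, -27]
  -27 > parent -38 at index 2, swap → [47, 43, -27, -36, 19, -38]
extract-max → returns 47:
  remove root 47; move last element -38 to root → [-38, 43, -27, -36, 19]
  -38 vs larger child 43 at index 1, swap → [43, -38, -27, -36, 19]
  -38 vs larger child 19 at index 4, swap → [43, 19, -27, -36, -38]
insert 56:
  append 56 at index 5 → [43, 19, -27, -36, -38, 56]
  56 > parent -27 at index 2, swap → [43, 19, 56, -36, -38, -27]
  56 > parent 43 at index 0, swap → [56, 19, 43, -36, -38, -27]
extract-max → returns 56:
  remove root 56; move last element -27 to root → [-27, 19, 43, -36, -38]
  -27 vs larger child 43 at index 2, swap → [43, 19, -27, -36, -38]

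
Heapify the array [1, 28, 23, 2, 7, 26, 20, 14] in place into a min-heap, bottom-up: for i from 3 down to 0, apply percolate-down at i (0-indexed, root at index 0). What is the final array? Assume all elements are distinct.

[1, 2, 20, 14, 7, 26, 23, 28]

sift down from index 3: already satisfies heap property
sift down from index 2:
  23 vs smaller child 20 at index 6, swap → [1, 28, 20, 2, 7, 26, 23, 14]
sift down from index 1:
  28 vs smaller child 2 at index 3, swap → [1, 2, 20, 28, 7, 26, 23, 14]
  28 vs only child 14 at index 7, swap → [1, 2, 20, 14, 7, 26, 23, 28]
sift down from index 0: already satisfies heap property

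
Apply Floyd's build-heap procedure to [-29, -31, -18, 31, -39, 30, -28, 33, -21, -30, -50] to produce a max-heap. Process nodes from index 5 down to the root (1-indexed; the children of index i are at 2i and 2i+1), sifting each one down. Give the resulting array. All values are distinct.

[33, 31, 30, -21, -30, -18, -28, -31, -29, -39, -50]

sift down from index 5:
  -39 vs larger child -30 at index 10, swap → [-29, -31, -18, 31, -30, 30, -28, 33, -21, -39, -50]
sift down from index 4:
  31 vs larger child 33 at index 8, swap → [-29, -31, -18, 33, -30, 30, -28, 31, -21, -39, -50]
sift down from index 3:
  -18 vs larger child 30 at index 6, swap → [-29, -31, 30, 33, -30, -18, -28, 31, -21, -39, -50]
sift down from index 2:
  -31 vs larger child 33 at index 4, swap → [-29, 33, 30, -31, -30, -18, -28, 31, -21, -39, -50]
  -31 vs larger child 31 at index 8, swap → [-29, 33, 30, 31, -30, -18, -28, -31, -21, -39, -50]
sift down from index 1:
  -29 vs larger child 33 at index 2, swap → [33, -29, 30, 31, -30, -18, -28, -31, -21, -39, -50]
  -29 vs larger child 31 at index 4, swap → [33, 31, 30, -29, -30, -18, -28, -31, -21, -39, -50]
  -29 vs larger child -21 at index 9, swap → [33, 31, 30, -21, -30, -18, -28, -31, -29, -39, -50]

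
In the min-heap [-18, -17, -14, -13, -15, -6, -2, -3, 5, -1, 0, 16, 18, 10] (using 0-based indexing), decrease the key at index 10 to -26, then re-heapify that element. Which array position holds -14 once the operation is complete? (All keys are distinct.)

set index 10 from 0 to -26 → [-18, -17, -14, -13, -15, -6, -2, -3, 5, -1, -26, 16, 18, 10]
-26 < parent -15 at index 4, swap → [-18, -17, -14, -13, -26, -6, -2, -3, 5, -1, -15, 16, 18, 10]
-26 < parent -17 at index 1, swap → [-18, -26, -14, -13, -17, -6, -2, -3, 5, -1, -15, 16, 18, 10]
-26 < parent -18 at index 0, swap → [-26, -18, -14, -13, -17, -6, -2, -3, 5, -1, -15, 16, 18, 10]
resulting array: [-26, -18, -14, -13, -17, -6, -2, -3, 5, -1, -15, 16, 18, 10]

2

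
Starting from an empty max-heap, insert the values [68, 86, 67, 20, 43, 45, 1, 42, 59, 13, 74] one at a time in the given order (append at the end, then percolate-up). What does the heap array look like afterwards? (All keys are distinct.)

[86, 74, 67, 59, 68, 45, 1, 20, 42, 13, 43]

Insert 68:
  append 68 at index 0 → [68] (no swap needed)
Insert 86:
  append 86 at index 1 → [68, 86]
  86 > parent 68 at index 0, swap → [86, 68]
Insert 67:
  append 67 at index 2 → [86, 68, 67] (no swap needed)
Insert 20:
  append 20 at index 3 → [86, 68, 67, 20] (no swap needed)
Insert 43:
  append 43 at index 4 → [86, 68, 67, 20, 43] (no swap needed)
Insert 45:
  append 45 at index 5 → [86, 68, 67, 20, 43, 45] (no swap needed)
Insert 1:
  append 1 at index 6 → [86, 68, 67, 20, 43, 45, 1] (no swap needed)
Insert 42:
  append 42 at index 7 → [86, 68, 67, 20, 43, 45, 1, 42]
  42 > parent 20 at index 3, swap → [86, 68, 67, 42, 43, 45, 1, 20]
Insert 59:
  append 59 at index 8 → [86, 68, 67, 42, 43, 45, 1, 20, 59]
  59 > parent 42 at index 3, swap → [86, 68, 67, 59, 43, 45, 1, 20, 42]
Insert 13:
  append 13 at index 9 → [86, 68, 67, 59, 43, 45, 1, 20, 42, 13] (no swap needed)
Insert 74:
  append 74 at index 10 → [86, 68, 67, 59, 43, 45, 1, 20, 42, 13, 74]
  74 > parent 43 at index 4, swap → [86, 68, 67, 59, 74, 45, 1, 20, 42, 13, 43]
  74 > parent 68 at index 1, swap → [86, 74, 67, 59, 68, 45, 1, 20, 42, 13, 43]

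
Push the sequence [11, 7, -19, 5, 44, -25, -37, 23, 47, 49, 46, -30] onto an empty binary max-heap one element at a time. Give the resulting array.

[49, 47, -19, 23, 46, -25, -37, 5, 11, 7, 44, -30]

Insert 11:
  append 11 at index 0 → [11] (no swap needed)
Insert 7:
  append 7 at index 1 → [11, 7] (no swap needed)
Insert -19:
  append -19 at index 2 → [11, 7, -19] (no swap needed)
Insert 5:
  append 5 at index 3 → [11, 7, -19, 5] (no swap needed)
Insert 44:
  append 44 at index 4 → [11, 7, -19, 5, 44]
  44 > parent 7 at index 1, swap → [11, 44, -19, 5, 7]
  44 > parent 11 at index 0, swap → [44, 11, -19, 5, 7]
Insert -25:
  append -25 at index 5 → [44, 11, -19, 5, 7, -25] (no swap needed)
Insert -37:
  append -37 at index 6 → [44, 11, -19, 5, 7, -25, -37] (no swap needed)
Insert 23:
  append 23 at index 7 → [44, 11, -19, 5, 7, -25, -37, 23]
  23 > parent 5 at index 3, swap → [44, 11, -19, 23, 7, -25, -37, 5]
  23 > parent 11 at index 1, swap → [44, 23, -19, 11, 7, -25, -37, 5]
Insert 47:
  append 47 at index 8 → [44, 23, -19, 11, 7, -25, -37, 5, 47]
  47 > parent 11 at index 3, swap → [44, 23, -19, 47, 7, -25, -37, 5, 11]
  47 > parent 23 at index 1, swap → [44, 47, -19, 23, 7, -25, -37, 5, 11]
  47 > parent 44 at index 0, swap → [47, 44, -19, 23, 7, -25, -37, 5, 11]
Insert 49:
  append 49 at index 9 → [47, 44, -19, 23, 7, -25, -37, 5, 11, 49]
  49 > parent 7 at index 4, swap → [47, 44, -19, 23, 49, -25, -37, 5, 11, 7]
  49 > parent 44 at index 1, swap → [47, 49, -19, 23, 44, -25, -37, 5, 11, 7]
  49 > parent 47 at index 0, swap → [49, 47, -19, 23, 44, -25, -37, 5, 11, 7]
Insert 46:
  append 46 at index 10 → [49, 47, -19, 23, 44, -25, -37, 5, 11, 7, 46]
  46 > parent 44 at index 4, swap → [49, 47, -19, 23, 46, -25, -37, 5, 11, 7, 44]
Insert -30:
  append -30 at index 11 → [49, 47, -19, 23, 46, -25, -37, 5, 11, 7, 44, -30] (no swap needed)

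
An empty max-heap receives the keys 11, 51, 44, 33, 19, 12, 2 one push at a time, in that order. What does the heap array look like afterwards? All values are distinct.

[51, 33, 44, 11, 19, 12, 2]

Insert 11:
  append 11 at index 0 → [11] (no swap needed)
Insert 51:
  append 51 at index 1 → [11, 51]
  51 > parent 11 at index 0, swap → [51, 11]
Insert 44:
  append 44 at index 2 → [51, 11, 44] (no swap needed)
Insert 33:
  append 33 at index 3 → [51, 11, 44, 33]
  33 > parent 11 at index 1, swap → [51, 33, 44, 11]
Insert 19:
  append 19 at index 4 → [51, 33, 44, 11, 19] (no swap needed)
Insert 12:
  append 12 at index 5 → [51, 33, 44, 11, 19, 12] (no swap needed)
Insert 2:
  append 2 at index 6 → [51, 33, 44, 11, 19, 12, 2] (no swap needed)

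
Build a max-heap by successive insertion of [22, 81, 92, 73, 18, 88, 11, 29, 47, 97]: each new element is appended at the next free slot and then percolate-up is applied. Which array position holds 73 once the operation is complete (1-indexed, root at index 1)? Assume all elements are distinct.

5

Insert 22:
  append 22 at index 1 → [22] (no swap needed)
Insert 81:
  append 81 at index 2 → [22, 81]
  81 > parent 22 at index 1, swap → [81, 22]
Insert 92:
  append 92 at index 3 → [81, 22, 92]
  92 > parent 81 at index 1, swap → [92, 22, 81]
Insert 73:
  append 73 at index 4 → [92, 22, 81, 73]
  73 > parent 22 at index 2, swap → [92, 73, 81, 22]
Insert 18:
  append 18 at index 5 → [92, 73, 81, 22, 18] (no swap needed)
Insert 88:
  append 88 at index 6 → [92, 73, 81, 22, 18, 88]
  88 > parent 81 at index 3, swap → [92, 73, 88, 22, 18, 81]
Insert 11:
  append 11 at index 7 → [92, 73, 88, 22, 18, 81, 11] (no swap needed)
Insert 29:
  append 29 at index 8 → [92, 73, 88, 22, 18, 81, 11, 29]
  29 > parent 22 at index 4, swap → [92, 73, 88, 29, 18, 81, 11, 22]
Insert 47:
  append 47 at index 9 → [92, 73, 88, 29, 18, 81, 11, 22, 47]
  47 > parent 29 at index 4, swap → [92, 73, 88, 47, 18, 81, 11, 22, 29]
Insert 97:
  append 97 at index 10 → [92, 73, 88, 47, 18, 81, 11, 22, 29, 97]
  97 > parent 18 at index 5, swap → [92, 73, 88, 47, 97, 81, 11, 22, 29, 18]
  97 > parent 73 at index 2, swap → [92, 97, 88, 47, 73, 81, 11, 22, 29, 18]
  97 > parent 92 at index 1, swap → [97, 92, 88, 47, 73, 81, 11, 22, 29, 18]
resulting array: [97, 92, 88, 47, 73, 81, 11, 22, 29, 18]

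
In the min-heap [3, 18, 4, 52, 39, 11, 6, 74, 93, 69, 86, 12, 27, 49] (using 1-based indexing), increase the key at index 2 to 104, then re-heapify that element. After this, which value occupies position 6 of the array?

11

set index 2 from 18 to 104 → [3, 104, 4, 52, 39, 11, 6, 74, 93, 69, 86, 12, 27, 49]
104 vs smaller child 39 at index 5, swap → [3, 39, 4, 52, 104, 11, 6, 74, 93, 69, 86, 12, 27, 49]
104 vs smaller child 69 at index 10, swap → [3, 39, 4, 52, 69, 11, 6, 74, 93, 104, 86, 12, 27, 49]
resulting array: [3, 39, 4, 52, 69, 11, 6, 74, 93, 104, 86, 12, 27, 49]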